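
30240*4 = 120960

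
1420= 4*355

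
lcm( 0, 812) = 0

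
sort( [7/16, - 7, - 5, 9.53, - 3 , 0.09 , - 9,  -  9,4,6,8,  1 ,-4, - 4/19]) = [ - 9,-9, - 7, - 5, - 4 , - 3 , - 4/19,0.09,7/16,1, 4,6,8, 9.53 ] 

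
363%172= 19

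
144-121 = 23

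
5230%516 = 70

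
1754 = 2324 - 570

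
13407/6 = 4469/2 = 2234.50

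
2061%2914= 2061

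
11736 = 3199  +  8537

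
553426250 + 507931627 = 1061357877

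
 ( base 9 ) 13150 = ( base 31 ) 978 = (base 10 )8874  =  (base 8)21252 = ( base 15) 2969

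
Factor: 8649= 3^2 * 31^2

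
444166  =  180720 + 263446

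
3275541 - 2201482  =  1074059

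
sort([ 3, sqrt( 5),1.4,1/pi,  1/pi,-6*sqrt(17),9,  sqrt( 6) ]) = [ - 6*sqrt(17 ), 1/pi,1/pi , 1.4, sqrt(5 ), sqrt( 6 ),3, 9]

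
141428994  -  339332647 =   -  197903653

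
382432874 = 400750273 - 18317399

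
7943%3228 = 1487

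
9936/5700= 828/475 =1.74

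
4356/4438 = 2178/2219=0.98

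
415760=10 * 41576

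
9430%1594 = 1460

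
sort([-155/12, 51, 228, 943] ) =[ - 155/12, 51, 228,943]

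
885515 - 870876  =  14639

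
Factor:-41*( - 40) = 1640= 2^3*5^1*41^1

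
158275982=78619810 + 79656172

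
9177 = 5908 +3269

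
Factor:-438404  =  -2^2*127^1*863^1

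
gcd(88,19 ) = 1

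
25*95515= 2387875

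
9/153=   1/17 =0.06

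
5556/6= 926= 926.00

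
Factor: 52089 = 3^1*97^1*179^1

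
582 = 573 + 9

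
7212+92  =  7304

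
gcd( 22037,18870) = 1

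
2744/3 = 914 + 2/3 = 914.67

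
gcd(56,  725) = 1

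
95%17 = 10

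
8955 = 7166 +1789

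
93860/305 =18772/61 = 307.74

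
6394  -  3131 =3263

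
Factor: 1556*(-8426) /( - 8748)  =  3277714/2187 = 2^1*3^( - 7)*11^1*383^1*389^1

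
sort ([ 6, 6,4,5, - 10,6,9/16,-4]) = [ - 10, - 4 , 9/16, 4, 5,6,  6, 6]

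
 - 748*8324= - 6226352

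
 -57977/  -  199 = 57977/199 = 291.34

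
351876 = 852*413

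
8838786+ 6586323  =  15425109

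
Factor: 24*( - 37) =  - 888 =-  2^3*3^1*37^1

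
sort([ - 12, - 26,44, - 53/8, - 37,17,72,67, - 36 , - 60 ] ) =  [ - 60, - 37,  -  36,-26, - 12, - 53/8,  17, 44,67, 72] 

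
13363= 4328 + 9035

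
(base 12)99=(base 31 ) 3o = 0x75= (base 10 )117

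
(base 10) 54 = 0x36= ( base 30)1O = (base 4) 312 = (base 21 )2C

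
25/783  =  25/783  =  0.03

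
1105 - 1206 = - 101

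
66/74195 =6/6745 = 0.00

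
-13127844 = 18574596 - 31702440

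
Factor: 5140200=2^3*3^1 * 5^2*13^1 *659^1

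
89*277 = 24653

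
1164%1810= 1164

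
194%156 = 38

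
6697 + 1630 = 8327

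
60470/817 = 74 + 12/817 = 74.01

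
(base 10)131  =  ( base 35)3q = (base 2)10000011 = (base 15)8b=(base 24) 5b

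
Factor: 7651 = 7^1 *1093^1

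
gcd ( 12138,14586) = 102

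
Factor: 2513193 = 3^1*837731^1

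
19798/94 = 9899/47 = 210.62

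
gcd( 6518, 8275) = 1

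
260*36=9360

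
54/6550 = 27/3275 = 0.01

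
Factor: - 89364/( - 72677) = 2^2*3^1*677^1  *  6607^( - 1)= 8124/6607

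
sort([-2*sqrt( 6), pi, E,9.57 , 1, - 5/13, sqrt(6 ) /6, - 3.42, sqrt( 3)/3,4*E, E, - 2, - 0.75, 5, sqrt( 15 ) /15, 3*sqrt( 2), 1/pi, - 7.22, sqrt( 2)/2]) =[  -  7.22, - 2*sqrt( 6), - 3.42,-2,-0.75, - 5/13,sqrt( 15) /15, 1/pi , sqrt(6)/6,sqrt(3 )/3,sqrt( 2)/2, 1,E,E,  pi, 3* sqrt(2), 5, 9.57, 4  *E ]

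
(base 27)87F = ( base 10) 6036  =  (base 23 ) b9a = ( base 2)1011110010100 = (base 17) 13F1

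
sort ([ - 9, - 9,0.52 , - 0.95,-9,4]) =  [ - 9, - 9  ,-9, - 0.95, 0.52,4]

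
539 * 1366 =736274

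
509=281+228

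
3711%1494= 723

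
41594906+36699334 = 78294240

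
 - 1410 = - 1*1410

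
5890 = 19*310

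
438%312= 126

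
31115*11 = 342265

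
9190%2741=967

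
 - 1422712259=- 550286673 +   -  872425586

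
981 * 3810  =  3737610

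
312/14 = 22 + 2/7 = 22.29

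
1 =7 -6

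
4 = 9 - 5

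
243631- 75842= 167789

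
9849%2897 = 1158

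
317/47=6  +  35/47= 6.74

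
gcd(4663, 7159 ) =1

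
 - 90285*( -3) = 270855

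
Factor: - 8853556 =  - 2^2*2213389^1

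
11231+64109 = 75340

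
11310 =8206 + 3104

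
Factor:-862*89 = -76718  =  - 2^1 * 89^1*431^1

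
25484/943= 27 + 1/41  =  27.02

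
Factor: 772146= 2^1*3^3 * 79^1 * 181^1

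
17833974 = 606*29429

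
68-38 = 30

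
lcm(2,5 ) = 10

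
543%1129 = 543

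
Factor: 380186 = 2^1*190093^1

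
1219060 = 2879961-1660901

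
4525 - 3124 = 1401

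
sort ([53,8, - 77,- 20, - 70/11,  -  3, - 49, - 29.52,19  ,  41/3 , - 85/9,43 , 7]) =[ - 77, - 49, - 29.52,-20 , - 85/9, - 70/11, - 3, 7 , 8,41/3,19 , 43,  53 ]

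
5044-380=4664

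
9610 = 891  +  8719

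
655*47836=31332580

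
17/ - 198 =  - 1 + 181/198 = - 0.09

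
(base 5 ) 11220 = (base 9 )1100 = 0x32A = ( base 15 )390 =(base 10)810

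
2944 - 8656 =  - 5712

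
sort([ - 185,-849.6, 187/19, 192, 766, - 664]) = [ - 849.6, - 664, - 185 , 187/19,192,766 ] 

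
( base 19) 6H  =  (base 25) 56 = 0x83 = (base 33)3W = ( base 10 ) 131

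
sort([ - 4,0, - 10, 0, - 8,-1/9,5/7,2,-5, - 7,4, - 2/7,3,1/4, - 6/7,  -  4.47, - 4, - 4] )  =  [ -10,-8,-7,-5, - 4.47,- 4, - 4,-4, - 6/7, - 2/7,- 1/9,0,0 , 1/4,5/7, 2,3,4 ] 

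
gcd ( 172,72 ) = 4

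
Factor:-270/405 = - 2^1*3^( - 1 ) = -2/3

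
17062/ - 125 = -17062/125 = - 136.50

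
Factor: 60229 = 13^1  *  41^1*113^1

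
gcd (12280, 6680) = 40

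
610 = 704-94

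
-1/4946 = -1/4946 =- 0.00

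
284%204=80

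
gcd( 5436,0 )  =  5436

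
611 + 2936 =3547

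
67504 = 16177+51327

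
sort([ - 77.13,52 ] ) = [ - 77.13,52]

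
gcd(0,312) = 312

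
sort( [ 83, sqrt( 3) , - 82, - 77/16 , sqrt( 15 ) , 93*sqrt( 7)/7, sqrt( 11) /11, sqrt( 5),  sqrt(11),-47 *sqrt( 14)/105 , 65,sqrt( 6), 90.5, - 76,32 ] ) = [ - 82,- 76,-77/16,-47*sqrt( 14)/105, sqrt(11 ) /11,sqrt( 3 ), sqrt( 5 ), sqrt( 6),sqrt( 11), sqrt( 15),32, 93*sqrt( 7)/7,65,83 , 90.5 ] 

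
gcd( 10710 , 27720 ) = 630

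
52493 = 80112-27619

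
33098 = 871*38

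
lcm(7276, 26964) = 458388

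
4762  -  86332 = -81570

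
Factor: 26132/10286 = 94/37= 2^1*37^ ( - 1)*47^1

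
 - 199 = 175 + -374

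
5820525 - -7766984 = 13587509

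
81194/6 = 13532 +1/3 = 13532.33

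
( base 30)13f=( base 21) 25I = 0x3ED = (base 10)1005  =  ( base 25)1F5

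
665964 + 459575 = 1125539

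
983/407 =2 +169/407 = 2.42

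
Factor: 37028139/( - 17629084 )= - 2^( - 2 ) * 3^1  *  11^(-1 ) * 2689^(  -  1 )*82837^1 =- 248511/118316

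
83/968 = 83/968 = 0.09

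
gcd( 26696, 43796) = 4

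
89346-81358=7988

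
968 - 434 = 534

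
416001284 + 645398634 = 1061399918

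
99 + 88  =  187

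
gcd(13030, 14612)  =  2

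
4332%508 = 268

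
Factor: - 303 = -3^1 * 101^1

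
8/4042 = 4/2021 = 0.00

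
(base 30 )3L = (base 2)1101111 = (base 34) 39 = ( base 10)111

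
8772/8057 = 1  +  715/8057 = 1.09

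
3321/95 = 3321/95=34.96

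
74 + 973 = 1047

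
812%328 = 156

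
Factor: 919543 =19^1*48397^1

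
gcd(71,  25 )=1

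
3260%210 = 110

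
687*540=370980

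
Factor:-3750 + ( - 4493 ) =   -  8243 = - 8243^1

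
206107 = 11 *18737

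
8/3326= 4/1663=0.00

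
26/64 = 13/32 = 0.41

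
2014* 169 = 340366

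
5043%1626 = 165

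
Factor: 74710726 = 2^1*61^1*612383^1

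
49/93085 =49/93085  =  0.00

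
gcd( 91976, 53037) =1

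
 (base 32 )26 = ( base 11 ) 64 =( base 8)106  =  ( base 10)70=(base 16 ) 46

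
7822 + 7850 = 15672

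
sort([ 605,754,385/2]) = [385/2, 605, 754 ]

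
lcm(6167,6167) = 6167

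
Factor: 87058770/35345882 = 3^1*5^1 *11^( - 1)* 13^( - 1)*83^ ( - 1)*167^1*1489^(-1 )*17377^1 = 43529385/17672941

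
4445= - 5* (  -  889)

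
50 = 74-24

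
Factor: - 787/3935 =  - 1/5= - 5^ ( - 1 ) 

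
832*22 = 18304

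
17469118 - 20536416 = - 3067298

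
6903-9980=  -  3077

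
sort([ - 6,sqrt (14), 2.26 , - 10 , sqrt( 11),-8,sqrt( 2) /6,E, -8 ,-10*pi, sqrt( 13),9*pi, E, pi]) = [ - 10*pi, - 10, - 8 ,  -  8 , - 6,sqrt (2) /6, 2.26,  E,  E,pi , sqrt( 11),sqrt( 13),  sqrt( 14),9*pi]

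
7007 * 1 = 7007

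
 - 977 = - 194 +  - 783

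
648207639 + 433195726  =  1081403365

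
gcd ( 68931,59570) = 851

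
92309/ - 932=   -  92309/932 = -99.04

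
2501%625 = 1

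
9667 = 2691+6976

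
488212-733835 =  - 245623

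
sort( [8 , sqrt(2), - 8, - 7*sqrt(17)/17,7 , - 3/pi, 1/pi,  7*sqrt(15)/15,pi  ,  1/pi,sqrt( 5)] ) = [ - 8, - 7 * sqrt( 17)/17 , - 3/pi,  1/pi , 1/pi,  sqrt(2), 7*sqrt(15 ) /15, sqrt ( 5 ), pi , 7,8]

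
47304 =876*54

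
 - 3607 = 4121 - 7728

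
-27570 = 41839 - 69409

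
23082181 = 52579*439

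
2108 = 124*17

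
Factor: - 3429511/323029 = -7^ (  -  1 )*29^1*46147^(-1)*118259^1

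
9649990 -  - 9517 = 9659507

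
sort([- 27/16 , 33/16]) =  [ - 27/16,33/16]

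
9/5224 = 9/5224 = 0.00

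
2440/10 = 244 = 244.00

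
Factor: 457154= 2^1*228577^1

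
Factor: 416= 2^5*13^1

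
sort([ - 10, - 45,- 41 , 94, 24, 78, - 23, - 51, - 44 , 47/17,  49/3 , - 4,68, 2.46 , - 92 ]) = [ - 92,  -  51, - 45, - 44, - 41, - 23, - 10 , - 4,2.46, 47/17, 49/3,24,  68, 78,94 ] 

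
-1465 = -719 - 746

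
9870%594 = 366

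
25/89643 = 25/89643 = 0.00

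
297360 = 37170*8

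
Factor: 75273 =3^1*11^1*2281^1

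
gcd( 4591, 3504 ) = 1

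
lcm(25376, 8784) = 228384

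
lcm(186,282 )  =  8742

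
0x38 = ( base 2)111000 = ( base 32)1O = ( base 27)22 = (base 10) 56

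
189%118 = 71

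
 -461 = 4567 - 5028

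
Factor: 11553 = 3^1*3851^1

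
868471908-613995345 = 254476563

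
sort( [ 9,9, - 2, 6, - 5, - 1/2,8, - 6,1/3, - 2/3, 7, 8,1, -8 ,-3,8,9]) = [ - 8, - 6,-5,-3, - 2, - 2/3,-1/2, 1/3,1,6,7, 8, 8,8 , 9, 9, 9]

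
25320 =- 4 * ( - 6330 )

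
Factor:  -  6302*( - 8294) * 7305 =2^2*3^1*5^1*11^1 * 13^1*23^1*29^1*137^1*487^1 = 381823496340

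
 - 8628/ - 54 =159 + 7/9= 159.78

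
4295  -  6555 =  - 2260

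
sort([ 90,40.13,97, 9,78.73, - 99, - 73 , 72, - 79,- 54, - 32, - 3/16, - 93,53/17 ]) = [ - 99, - 93, - 79, - 73,  -  54, - 32, - 3/16,53/17,9,  40.13, 72, 78.73, 90,97]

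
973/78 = 973/78 = 12.47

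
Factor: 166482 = 2^1* 3^3*3083^1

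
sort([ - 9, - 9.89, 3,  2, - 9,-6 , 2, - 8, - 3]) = [  -  9.89, - 9,-9,-8, -6,-3,2, 2,3]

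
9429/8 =1178 + 5/8 = 1178.62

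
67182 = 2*33591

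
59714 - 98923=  - 39209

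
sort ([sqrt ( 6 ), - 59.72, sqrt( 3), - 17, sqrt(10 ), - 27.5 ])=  [ - 59.72, - 27.5, - 17, sqrt( 3), sqrt( 6), sqrt( 10 )] 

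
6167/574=881/82 = 10.74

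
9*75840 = 682560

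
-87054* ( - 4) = 348216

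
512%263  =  249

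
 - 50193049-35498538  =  -85691587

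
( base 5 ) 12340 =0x3ca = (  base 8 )1712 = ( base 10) 970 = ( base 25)1dk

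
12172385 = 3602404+8569981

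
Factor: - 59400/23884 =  - 14850/5971 =- 2^1*3^3*5^2*7^ (-1)*11^1 * 853^( - 1) 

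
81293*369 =29997117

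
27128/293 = 92 + 172/293  =  92.59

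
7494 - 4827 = 2667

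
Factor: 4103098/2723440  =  2051549/1361720  =  2^( - 3 )*5^ ( - 1 )*31^1*59^( - 1 )*577^( - 1 )*66179^1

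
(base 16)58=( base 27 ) 37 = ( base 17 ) 53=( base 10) 88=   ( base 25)3d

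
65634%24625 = 16384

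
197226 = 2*98613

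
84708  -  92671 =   -  7963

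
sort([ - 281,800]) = [-281,800 ] 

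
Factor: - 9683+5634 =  - 4049^1 =- 4049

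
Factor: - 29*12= -2^2*3^1*29^1 = - 348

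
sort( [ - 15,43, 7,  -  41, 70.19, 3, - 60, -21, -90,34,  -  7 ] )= [ - 90,  -  60,-41,-21, - 15,  -  7, 3, 7, 34, 43, 70.19 ]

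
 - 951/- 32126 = 951/32126=0.03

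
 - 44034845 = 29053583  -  73088428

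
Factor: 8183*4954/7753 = 40538582/7753 = 2^1 * 7^2 * 167^1* 2477^1*7753^ (-1 )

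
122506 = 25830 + 96676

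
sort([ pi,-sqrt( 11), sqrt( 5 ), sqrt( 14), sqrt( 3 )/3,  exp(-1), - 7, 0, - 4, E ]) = [- 7, - 4, - sqrt( 11 ), 0, exp( - 1 ), sqrt(3) /3, sqrt(5),E,pi, sqrt( 14)]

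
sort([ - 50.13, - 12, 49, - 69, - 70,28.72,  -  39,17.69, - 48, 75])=[  -  70, - 69, - 50.13, - 48, - 39, - 12 , 17.69,  28.72, 49,75 ] 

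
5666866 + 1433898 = 7100764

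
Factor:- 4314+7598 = 2^2 * 821^1 =3284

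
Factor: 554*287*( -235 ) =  - 37364530 = -  2^1*5^1*  7^1 * 41^1*47^1*277^1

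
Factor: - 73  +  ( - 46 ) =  - 119 = -7^1* 17^1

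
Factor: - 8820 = - 2^2*3^2*5^1*7^2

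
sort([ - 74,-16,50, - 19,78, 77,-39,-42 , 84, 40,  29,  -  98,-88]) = [-98, - 88,-74,-42,-39,-19,-16, 29, 40, 50,  77, 78, 84 ] 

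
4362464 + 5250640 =9613104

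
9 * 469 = 4221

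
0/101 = 0 = 0.00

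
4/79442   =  2/39721 = 0.00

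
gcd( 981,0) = 981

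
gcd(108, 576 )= 36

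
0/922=0=0.00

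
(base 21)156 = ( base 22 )132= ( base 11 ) 462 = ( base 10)552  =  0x228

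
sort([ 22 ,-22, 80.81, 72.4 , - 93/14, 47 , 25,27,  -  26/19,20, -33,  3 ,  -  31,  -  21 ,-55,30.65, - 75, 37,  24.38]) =[-75, - 55, - 33, - 31,-22, - 21, -93/14, -26/19, 3, 20, 22, 24.38, 25 , 27,  30.65, 37,47, 72.4, 80.81]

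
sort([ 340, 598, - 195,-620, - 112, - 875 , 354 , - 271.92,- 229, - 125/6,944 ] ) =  [- 875, -620,  -  271.92 , - 229, -195, - 112 , -125/6, 340,  354,598, 944] 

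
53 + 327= 380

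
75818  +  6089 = 81907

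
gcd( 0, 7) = 7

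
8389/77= 8389/77 = 108.95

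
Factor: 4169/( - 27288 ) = -2^( - 3 )*3^( - 2)*11^1 = - 11/72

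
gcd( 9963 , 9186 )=3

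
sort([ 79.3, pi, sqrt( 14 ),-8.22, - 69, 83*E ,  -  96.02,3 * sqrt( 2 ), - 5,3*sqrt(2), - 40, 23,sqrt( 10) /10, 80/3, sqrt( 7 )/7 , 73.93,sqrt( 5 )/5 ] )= [ - 96.02, - 69, - 40,  -  8.22, - 5,  sqrt(10 )/10,sqrt (7)/7,sqrt( 5 ) /5, pi,sqrt( 14),3*sqrt( 2), 3*sqrt (2 ), 23,  80/3, 73.93,79.3, 83*E]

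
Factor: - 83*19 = -19^1*83^1 = -1577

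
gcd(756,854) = 14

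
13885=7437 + 6448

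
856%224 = 184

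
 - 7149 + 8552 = 1403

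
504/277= 504/277 = 1.82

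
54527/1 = 54527 = 54527.00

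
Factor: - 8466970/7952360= - 846697/795236 = -2^( - 2) * 13^( - 1) *19^1*41^(-1) * 373^ (-1 )  *  44563^1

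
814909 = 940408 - 125499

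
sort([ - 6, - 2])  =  [ - 6, -2]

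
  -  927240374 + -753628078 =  - 1680868452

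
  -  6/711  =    -  1  +  235/237= - 0.01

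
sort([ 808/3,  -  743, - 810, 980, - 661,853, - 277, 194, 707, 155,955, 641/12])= [ - 810, - 743 ,  -  661, - 277, 641/12,  155 , 194,808/3,707, 853 , 955, 980]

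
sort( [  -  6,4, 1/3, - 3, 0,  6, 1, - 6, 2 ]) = [ - 6, - 6, - 3,0,1/3 , 1, 2, 4, 6]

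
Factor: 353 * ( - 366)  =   -129198 = - 2^1*3^1*61^1*353^1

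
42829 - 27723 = 15106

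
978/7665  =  326/2555=0.13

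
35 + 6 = 41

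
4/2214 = 2/1107 = 0.00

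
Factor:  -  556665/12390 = -2^ (-1 )* 7^( - 1 )*17^1*37^1= - 629/14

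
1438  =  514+924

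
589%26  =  17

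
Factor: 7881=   3^1*37^1*71^1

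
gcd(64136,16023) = 1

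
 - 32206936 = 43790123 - 75997059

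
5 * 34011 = 170055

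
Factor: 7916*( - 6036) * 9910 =  -  473509472160   =  - 2^5*3^1 * 5^1*503^1*991^1 * 1979^1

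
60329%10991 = 5374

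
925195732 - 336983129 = 588212603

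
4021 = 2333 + 1688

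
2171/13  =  167 = 167.00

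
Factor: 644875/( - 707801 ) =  - 5^3*7^1* 11^1*67^1*707801^( - 1 )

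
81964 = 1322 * 62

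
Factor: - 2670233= -29^1*92077^1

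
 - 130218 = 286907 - 417125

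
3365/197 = 17 + 16/197 = 17.08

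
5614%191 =75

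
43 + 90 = 133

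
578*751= 434078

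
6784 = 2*3392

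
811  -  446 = 365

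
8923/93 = 95+ 88/93  =  95.95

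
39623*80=3169840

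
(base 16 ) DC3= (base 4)313003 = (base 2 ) 110111000011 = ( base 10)3523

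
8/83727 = 8/83727 = 0.00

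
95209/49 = 1943 + 2/49  =  1943.04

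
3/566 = 3/566 =0.01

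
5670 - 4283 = 1387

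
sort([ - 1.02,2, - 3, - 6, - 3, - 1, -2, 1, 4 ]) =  [ - 6  , - 3 , - 3, - 2, - 1.02, - 1, 1, 2,  4]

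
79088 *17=1344496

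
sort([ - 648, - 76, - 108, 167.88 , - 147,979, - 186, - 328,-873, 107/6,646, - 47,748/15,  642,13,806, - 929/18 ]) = [-873, - 648,-328, - 186, - 147 , - 108, - 76,-929/18, - 47,13,107/6,748/15, 167.88,642,646,806,  979 ] 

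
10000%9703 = 297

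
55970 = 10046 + 45924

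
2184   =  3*728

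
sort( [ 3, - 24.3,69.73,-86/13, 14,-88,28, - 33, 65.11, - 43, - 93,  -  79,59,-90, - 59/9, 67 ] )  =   [ - 93, - 90,-88,-79, -43, - 33, - 24.3,-86/13, - 59/9,3,14,28 , 59,65.11,67,69.73]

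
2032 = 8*254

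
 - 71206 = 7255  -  78461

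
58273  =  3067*19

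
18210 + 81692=99902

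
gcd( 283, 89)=1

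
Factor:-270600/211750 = - 492/385 =- 2^2  *3^1*5^( - 1)*7^( - 1 )*11^( - 1)*41^1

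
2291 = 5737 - 3446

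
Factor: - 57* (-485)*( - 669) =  - 3^2*5^1 * 19^1*97^1*223^1 = - 18494505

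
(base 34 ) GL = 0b1000110101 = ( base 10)565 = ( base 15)27a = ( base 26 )lj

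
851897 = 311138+540759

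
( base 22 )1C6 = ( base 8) 1362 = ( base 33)ms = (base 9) 1027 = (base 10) 754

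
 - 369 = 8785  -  9154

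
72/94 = 36/47 = 0.77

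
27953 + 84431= 112384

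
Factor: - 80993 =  - 11^1*37^1*199^1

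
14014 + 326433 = 340447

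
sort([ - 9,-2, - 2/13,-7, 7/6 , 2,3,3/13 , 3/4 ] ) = [-9, - 7, -2, - 2/13,3/13,  3/4,7/6, 2,3]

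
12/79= 12/79 = 0.15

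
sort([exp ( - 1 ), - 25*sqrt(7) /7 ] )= [ - 25 * sqrt(7 ) /7,exp( - 1 ) ]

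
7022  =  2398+4624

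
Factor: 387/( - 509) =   -  3^2 * 43^1* 509^( - 1 )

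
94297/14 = 13471/2= 6735.50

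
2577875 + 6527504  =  9105379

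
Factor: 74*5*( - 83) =-2^1* 5^1* 37^1* 83^1 = - 30710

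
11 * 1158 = 12738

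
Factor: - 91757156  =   - 2^2*19^1*1207331^1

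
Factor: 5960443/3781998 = 2^( - 1 )*3^ ( - 3 ) * 11^( - 1)*6367^( - 1)*5960443^1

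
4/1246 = 2/623 = 0.00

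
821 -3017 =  - 2196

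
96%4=0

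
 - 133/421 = - 133/421 = -  0.32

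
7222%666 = 562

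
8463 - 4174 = 4289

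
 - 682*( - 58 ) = 39556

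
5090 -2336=2754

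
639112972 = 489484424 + 149628548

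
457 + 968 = 1425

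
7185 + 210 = 7395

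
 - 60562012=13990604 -74552616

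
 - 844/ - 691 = 844/691  =  1.22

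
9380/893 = 9380/893 = 10.50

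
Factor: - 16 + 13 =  - 3  =  - 3^1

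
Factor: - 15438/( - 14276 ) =93/86 = 2^( - 1 )*3^1*31^1*43^( - 1)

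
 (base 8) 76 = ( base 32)1U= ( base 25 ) 2C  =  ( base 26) 2a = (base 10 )62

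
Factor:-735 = - 3^1*5^1*7^2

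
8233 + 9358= 17591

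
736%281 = 174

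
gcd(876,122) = 2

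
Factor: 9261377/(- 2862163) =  - 907^1*10211^1*2862163^( - 1)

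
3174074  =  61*52034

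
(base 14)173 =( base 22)DB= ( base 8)451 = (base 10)297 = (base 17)108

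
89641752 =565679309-476037557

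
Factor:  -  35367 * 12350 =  - 2^1*3^1*5^2*13^1 * 19^1 * 11789^1 = - 436782450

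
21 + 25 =46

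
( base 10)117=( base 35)3c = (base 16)75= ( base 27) 49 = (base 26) 4d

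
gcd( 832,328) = 8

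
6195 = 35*177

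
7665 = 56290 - 48625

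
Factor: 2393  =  2393^1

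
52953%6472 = 1177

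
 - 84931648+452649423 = 367717775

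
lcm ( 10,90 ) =90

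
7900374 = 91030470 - 83130096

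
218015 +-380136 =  - 162121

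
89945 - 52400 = 37545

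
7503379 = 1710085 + 5793294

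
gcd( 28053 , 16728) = 3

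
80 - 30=50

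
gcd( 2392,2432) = 8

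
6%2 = 0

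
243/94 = 243/94 = 2.59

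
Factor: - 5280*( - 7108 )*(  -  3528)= - 132406686720 = - 2^10*3^3 *5^1*7^2*11^1*1777^1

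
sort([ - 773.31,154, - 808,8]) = [ - 808, - 773.31,8,154]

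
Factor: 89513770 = 2^1*5^1 *1409^1*6353^1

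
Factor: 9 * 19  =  3^2*19^1 = 171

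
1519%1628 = 1519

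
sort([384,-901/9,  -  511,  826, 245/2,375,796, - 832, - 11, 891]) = [ - 832, - 511, -901/9, - 11, 245/2, 375,  384,796,826,891 ] 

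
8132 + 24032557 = 24040689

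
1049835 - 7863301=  - 6813466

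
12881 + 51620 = 64501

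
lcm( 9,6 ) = 18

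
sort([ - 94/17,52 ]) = [ - 94/17, 52]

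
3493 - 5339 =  - 1846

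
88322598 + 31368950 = 119691548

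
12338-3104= 9234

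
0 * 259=0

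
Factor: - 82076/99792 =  -20519/24948 =- 2^(-2 )*3^ ( - 4)*7^(  -  1 )*11^( - 1)*17^2 * 71^1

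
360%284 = 76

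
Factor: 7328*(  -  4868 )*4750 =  -2^8*5^3*19^1*229^1 *1217^1 = -169445344000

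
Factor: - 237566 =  - 2^1 * 7^1*71^1*239^1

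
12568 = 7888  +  4680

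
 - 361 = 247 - 608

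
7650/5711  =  7650/5711 = 1.34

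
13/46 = 13/46 = 0.28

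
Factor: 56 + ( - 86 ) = -30  =  - 2^1*3^1*5^1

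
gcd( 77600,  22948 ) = 4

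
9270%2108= 838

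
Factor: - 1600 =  - 2^6*5^2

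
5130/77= 66 + 48/77 = 66.62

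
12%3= 0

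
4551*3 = 13653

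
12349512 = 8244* 1498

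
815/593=815/593 = 1.37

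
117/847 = 117/847 =0.14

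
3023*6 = 18138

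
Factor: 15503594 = 2^1 * 73^1*106189^1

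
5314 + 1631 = 6945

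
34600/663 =34600/663 = 52.19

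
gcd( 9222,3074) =3074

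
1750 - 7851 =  - 6101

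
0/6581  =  0  =  0.00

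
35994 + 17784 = 53778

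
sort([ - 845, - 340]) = [ - 845, - 340] 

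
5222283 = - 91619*( - 57)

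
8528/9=947 + 5/9 = 947.56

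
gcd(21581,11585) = 7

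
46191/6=7698 + 1/2=7698.50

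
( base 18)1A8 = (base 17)1d2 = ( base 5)4022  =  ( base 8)1000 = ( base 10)512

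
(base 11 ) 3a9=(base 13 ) 2b1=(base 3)122212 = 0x1E2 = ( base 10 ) 482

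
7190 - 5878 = 1312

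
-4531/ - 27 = 4531/27 = 167.81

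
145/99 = 1 + 46/99 = 1.46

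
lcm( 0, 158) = 0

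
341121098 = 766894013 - 425772915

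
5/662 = 5/662 =0.01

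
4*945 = 3780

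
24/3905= 24/3905 = 0.01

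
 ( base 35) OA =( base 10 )850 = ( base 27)14d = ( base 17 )2G0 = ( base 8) 1522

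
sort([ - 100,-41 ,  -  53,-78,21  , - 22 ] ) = [ -100,  -  78,-53,-41, - 22,21] 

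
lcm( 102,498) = 8466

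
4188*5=20940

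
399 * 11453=4569747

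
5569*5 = 27845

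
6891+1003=7894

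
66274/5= 13254 + 4/5 = 13254.80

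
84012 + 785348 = 869360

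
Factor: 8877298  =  2^1 * 17^1*  191^1 * 1367^1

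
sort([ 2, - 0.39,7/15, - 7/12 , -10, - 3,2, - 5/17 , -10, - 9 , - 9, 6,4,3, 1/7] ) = [ - 10 ,  -  10, - 9, - 9, - 3, - 7/12, - 0.39,  -  5/17,1/7,7/15, 2, 2 , 3, 4,6 ] 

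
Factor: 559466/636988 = 2^( - 1 )*11^( - 1 )*31^( - 1 )*599^1 =599/682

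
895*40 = 35800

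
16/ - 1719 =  - 1 + 1703/1719 =- 0.01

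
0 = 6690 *0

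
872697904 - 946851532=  - 74153628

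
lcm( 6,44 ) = 132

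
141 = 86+55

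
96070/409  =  234 + 364/409 = 234.89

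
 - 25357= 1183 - 26540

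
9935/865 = 1987/173 = 11.49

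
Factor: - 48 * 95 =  - 4560 = -2^4*3^1*5^1*19^1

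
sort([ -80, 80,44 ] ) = [-80,44, 80]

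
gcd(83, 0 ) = 83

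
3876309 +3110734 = 6987043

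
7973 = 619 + 7354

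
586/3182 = 293/1591 = 0.18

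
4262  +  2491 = 6753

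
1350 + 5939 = 7289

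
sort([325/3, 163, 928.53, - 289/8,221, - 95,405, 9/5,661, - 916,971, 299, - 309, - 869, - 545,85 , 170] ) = [- 916 ,-869 , - 545, - 309, - 95, - 289/8, 9/5,85,325/3, 163,170,221, 299, 405, 661,928.53 , 971]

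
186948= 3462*54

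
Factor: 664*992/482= 329344/241 =2^7 * 31^1*83^1*241^( - 1 )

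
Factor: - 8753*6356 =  - 2^2 * 7^1*227^1*8753^1 = - 55634068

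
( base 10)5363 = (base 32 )57j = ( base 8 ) 12363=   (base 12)312b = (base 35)4d8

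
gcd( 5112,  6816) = 1704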